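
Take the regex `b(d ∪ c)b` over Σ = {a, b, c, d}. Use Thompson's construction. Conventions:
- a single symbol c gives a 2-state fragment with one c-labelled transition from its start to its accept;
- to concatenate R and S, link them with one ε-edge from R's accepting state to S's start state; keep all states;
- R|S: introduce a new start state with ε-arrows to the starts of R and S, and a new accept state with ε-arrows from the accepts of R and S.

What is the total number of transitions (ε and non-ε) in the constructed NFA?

10

By structural recursion:
Each of the 4 symbol leaves contributes 1 transition (1 symbol, 0 ε).
  d ∪ c : 6 transitions (2 symbol, 4 ε)
  b(d ∪ c)b : 10 transitions (4 symbol, 6 ε)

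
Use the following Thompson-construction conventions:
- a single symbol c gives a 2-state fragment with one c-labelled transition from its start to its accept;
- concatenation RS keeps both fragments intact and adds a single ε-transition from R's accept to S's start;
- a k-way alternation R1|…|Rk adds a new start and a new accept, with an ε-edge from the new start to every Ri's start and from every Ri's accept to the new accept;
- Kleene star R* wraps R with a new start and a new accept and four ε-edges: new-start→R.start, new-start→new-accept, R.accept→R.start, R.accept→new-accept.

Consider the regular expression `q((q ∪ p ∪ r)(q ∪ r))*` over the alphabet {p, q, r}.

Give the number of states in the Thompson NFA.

18

Per subexpression:
Each of the 6 symbol leaves contributes a 2-state fragment.
  q ∪ p ∪ r — 8 states
  q ∪ r — 6 states
  (q ∪ p ∪ r)(q ∪ r) — 14 states
  ((q ∪ p ∪ r)(q ∪ r))* — 16 states
  q((q ∪ p ∪ r)(q ∪ r))* — 18 states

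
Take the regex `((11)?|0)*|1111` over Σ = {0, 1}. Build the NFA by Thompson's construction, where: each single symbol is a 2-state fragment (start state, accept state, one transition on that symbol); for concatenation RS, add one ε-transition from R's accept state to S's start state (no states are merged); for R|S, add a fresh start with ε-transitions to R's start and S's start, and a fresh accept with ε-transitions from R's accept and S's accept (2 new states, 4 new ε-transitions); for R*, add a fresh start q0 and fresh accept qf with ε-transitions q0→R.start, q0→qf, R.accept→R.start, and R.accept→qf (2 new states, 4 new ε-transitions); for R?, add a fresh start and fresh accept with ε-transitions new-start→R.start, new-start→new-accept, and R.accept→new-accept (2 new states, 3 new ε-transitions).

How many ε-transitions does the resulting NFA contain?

19

Building bottom-up:
Each of the 7 symbol leaves contributes 0 ε-transitions.
  11 — 1 ε-transition
  (11)? — 4 ε-transitions
  (11)?|0 — 8 ε-transitions
  ((11)?|0)* — 12 ε-transitions
  1111 — 3 ε-transitions
  ((11)?|0)*|1111 — 19 ε-transitions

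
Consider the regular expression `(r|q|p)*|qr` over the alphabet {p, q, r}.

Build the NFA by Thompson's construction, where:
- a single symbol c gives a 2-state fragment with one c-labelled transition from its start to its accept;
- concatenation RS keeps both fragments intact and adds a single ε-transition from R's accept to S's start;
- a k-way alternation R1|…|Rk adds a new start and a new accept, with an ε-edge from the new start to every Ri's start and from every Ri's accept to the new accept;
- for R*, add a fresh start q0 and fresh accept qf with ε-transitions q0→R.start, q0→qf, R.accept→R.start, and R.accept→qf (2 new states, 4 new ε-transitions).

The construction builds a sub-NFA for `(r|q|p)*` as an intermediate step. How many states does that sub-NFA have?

10

Fragment for `(r|q|p)*`:
Each of the 3 symbol leaves contributes a 2-state fragment.
  r|q|p = 8 states
  (r|q|p)* = 10 states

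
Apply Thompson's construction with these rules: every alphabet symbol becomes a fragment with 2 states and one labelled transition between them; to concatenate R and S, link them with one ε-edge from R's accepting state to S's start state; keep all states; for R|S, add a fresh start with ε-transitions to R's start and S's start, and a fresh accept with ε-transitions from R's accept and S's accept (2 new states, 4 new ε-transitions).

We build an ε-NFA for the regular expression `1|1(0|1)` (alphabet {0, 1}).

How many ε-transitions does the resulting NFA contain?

By structural recursion:
Each of the 4 symbol leaves contributes 0 ε-transitions.
  0|1 = 4 ε-transitions
  1(0|1) = 5 ε-transitions
  1|1(0|1) = 9 ε-transitions

9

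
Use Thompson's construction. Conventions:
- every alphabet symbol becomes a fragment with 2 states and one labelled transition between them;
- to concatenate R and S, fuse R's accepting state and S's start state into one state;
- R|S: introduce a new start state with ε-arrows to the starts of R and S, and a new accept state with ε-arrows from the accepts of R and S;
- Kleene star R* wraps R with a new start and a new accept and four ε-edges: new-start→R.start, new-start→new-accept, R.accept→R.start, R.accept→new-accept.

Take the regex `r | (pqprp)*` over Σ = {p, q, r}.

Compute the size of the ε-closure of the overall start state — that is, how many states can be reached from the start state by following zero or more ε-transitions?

6

Work bottom-up. For each fragment F, track |ε-closure(F.start)| and whether F's accept lies in that closure (i.e. whether F accepts ε). A single-symbol fragment has closure size 1 and does not accept ε.
  pqprp — |ε-closure| equals the left operand's closure size = 1 (its accept is not ε-reachable, so the closure stops there)
  (pqprp)* — |ε-closure| = 1 (new start) + 1 (body) + 1 (new accept) = 3
  r | (pqprp)* — new start ε-reaches every alternative's start; at least one alternative accepts ε, so the union's new accept is reached too: |ε-closure| = 1 + 1 + 3 + 1 = 6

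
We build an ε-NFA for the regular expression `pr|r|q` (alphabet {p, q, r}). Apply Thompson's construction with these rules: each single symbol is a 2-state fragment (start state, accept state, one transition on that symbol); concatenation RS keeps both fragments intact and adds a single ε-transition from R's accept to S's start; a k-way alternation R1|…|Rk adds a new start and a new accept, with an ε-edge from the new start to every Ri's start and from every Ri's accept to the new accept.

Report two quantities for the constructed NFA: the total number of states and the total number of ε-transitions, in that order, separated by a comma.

10, 7

By structural recursion:
Each of the 4 symbol leaves contributes 2 states and 0 ε-transitions.
  pr : 4 states, 1 ε-transition
  pr|r|q : 10 states, 7 ε-transitions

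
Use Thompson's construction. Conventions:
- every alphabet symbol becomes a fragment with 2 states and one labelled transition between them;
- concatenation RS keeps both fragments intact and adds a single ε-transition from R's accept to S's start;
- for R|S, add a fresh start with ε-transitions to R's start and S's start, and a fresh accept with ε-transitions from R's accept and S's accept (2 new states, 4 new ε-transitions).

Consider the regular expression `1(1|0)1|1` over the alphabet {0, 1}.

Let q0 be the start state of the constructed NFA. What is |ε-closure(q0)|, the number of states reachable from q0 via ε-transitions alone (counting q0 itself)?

Compute the ε-closure size of each fragment's start state recursively; a symbol fragment's start has no outgoing ε-edge, so its closure is just itself (size 1).
  1|0 : |ε-closure| = 1 + 1 + 1 = 3 (the new accept is not ε-reachable since no branch accepts ε)
  1(1|0)1 : same as the first factor's closure: |ε-closure| = 1
  1(1|0)1|1 : |ε-closure| = 1 + 1 + 1 = 3 (the new accept is not ε-reachable since no branch accepts ε)

3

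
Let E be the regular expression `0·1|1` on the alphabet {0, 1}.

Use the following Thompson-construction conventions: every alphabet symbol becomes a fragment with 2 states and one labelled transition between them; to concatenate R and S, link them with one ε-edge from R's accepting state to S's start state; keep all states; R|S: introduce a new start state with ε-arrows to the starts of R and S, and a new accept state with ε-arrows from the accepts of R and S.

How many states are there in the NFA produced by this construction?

8

Recursing over subexpressions:
Each of the 3 symbol leaves contributes a 2-state fragment.
  0·1 = 4 states
  0·1|1 = 8 states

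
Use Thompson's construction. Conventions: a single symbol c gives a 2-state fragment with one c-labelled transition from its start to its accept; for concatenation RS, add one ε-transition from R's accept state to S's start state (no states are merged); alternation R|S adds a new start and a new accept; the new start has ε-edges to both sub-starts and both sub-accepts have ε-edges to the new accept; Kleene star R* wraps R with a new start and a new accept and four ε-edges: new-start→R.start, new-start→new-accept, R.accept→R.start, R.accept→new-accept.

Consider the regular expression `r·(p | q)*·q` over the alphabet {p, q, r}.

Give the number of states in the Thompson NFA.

Recursing over subexpressions:
Each of the 4 symbol leaves contributes a 2-state fragment.
  p | q — 6 states
  (p | q)* — 8 states
  r·(p | q)*·q — 12 states

12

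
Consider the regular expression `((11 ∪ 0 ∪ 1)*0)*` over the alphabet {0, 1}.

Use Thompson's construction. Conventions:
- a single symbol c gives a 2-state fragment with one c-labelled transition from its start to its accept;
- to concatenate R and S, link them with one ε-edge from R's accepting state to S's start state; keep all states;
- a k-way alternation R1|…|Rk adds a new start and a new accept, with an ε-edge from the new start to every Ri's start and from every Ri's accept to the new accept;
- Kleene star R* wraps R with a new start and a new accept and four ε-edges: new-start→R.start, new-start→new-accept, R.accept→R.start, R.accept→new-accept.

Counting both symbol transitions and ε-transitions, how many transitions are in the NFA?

Per subexpression:
Each of the 5 symbol leaves contributes 1 transition (1 symbol, 0 ε).
  11 — 3 transitions (2 symbol, 1 ε)
  11 ∪ 0 ∪ 1 — 11 transitions (4 symbol, 7 ε)
  (11 ∪ 0 ∪ 1)* — 15 transitions (4 symbol, 11 ε)
  (11 ∪ 0 ∪ 1)*0 — 17 transitions (5 symbol, 12 ε)
  ((11 ∪ 0 ∪ 1)*0)* — 21 transitions (5 symbol, 16 ε)

21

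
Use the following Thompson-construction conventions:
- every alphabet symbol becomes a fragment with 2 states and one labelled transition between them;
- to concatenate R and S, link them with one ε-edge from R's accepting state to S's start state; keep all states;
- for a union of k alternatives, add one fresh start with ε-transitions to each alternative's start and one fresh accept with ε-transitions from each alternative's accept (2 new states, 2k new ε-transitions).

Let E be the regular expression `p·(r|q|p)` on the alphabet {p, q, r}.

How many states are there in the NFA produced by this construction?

By structural recursion:
Each of the 4 symbol leaves contributes a 2-state fragment.
  r|q|p : 8 states
  p·(r|q|p) : 10 states

10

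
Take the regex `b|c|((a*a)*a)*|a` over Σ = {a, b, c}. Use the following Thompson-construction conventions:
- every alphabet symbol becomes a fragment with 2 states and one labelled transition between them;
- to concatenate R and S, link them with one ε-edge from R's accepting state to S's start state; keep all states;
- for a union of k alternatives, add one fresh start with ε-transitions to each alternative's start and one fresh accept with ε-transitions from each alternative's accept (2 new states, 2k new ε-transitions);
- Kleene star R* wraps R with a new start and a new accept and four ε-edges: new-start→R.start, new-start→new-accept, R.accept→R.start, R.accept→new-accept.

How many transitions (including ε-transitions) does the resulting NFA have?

28

Recursing over subexpressions:
Each of the 6 symbol leaves contributes 1 transition (1 symbol, 0 ε).
  a* → 5 transitions (1 symbol, 4 ε)
  a*a → 7 transitions (2 symbol, 5 ε)
  (a*a)* → 11 transitions (2 symbol, 9 ε)
  (a*a)*a → 13 transitions (3 symbol, 10 ε)
  ((a*a)*a)* → 17 transitions (3 symbol, 14 ε)
  b|c|((a*a)*a)*|a → 28 transitions (6 symbol, 22 ε)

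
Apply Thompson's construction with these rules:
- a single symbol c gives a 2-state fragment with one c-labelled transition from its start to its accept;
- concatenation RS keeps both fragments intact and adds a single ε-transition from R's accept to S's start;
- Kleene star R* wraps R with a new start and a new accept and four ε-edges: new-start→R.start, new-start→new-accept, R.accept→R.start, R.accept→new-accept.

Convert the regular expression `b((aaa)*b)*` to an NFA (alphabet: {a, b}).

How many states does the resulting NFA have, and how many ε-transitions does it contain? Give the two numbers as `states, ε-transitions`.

14, 12

By structural recursion:
Each of the 5 symbol leaves contributes 2 states and 0 ε-transitions.
  aaa : 6 states, 2 ε-transitions
  (aaa)* : 8 states, 6 ε-transitions
  (aaa)*b : 10 states, 7 ε-transitions
  ((aaa)*b)* : 12 states, 11 ε-transitions
  b((aaa)*b)* : 14 states, 12 ε-transitions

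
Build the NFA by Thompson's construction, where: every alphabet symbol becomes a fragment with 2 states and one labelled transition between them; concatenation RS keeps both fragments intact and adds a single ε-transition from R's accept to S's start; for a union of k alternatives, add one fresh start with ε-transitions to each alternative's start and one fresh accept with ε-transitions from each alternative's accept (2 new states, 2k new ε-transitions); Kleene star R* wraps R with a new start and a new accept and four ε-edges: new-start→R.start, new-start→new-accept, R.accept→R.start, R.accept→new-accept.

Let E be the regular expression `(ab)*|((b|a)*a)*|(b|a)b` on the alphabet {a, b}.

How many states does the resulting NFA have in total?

Recursing over subexpressions:
Each of the 8 symbol leaves contributes a 2-state fragment.
  ab → 4 states
  (ab)* → 6 states
  b|a → 6 states
  (b|a)* → 8 states
  (b|a)*a → 10 states
  ((b|a)*a)* → 12 states
  b|a → 6 states
  (b|a)b → 8 states
  (ab)*|((b|a)*a)*|(b|a)b → 28 states

28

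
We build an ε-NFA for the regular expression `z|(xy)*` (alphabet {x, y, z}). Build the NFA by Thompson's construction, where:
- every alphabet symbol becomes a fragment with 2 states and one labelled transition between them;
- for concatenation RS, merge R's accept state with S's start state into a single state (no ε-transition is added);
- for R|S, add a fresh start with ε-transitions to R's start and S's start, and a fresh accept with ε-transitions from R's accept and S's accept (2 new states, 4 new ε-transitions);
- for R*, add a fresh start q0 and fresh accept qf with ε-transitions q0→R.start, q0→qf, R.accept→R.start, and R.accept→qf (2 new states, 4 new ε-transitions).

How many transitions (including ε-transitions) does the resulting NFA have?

Bottom-up over the parse tree:
Each of the 3 symbol leaves contributes 1 transition (1 symbol, 0 ε).
  xy — 2 transitions (2 symbol, 0 ε)
  (xy)* — 6 transitions (2 symbol, 4 ε)
  z|(xy)* — 11 transitions (3 symbol, 8 ε)

11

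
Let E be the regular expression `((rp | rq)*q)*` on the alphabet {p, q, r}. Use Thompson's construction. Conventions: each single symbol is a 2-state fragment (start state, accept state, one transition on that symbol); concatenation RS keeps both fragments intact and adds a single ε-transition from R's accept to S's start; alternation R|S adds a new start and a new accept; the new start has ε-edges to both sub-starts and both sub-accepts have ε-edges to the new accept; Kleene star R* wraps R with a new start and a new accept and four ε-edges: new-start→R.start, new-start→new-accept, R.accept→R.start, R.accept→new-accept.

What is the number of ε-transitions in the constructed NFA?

15

Recursing over subexpressions:
Each of the 5 symbol leaves contributes 0 ε-transitions.
  rp = 1 ε-transition
  rq = 1 ε-transition
  rp | rq = 6 ε-transitions
  (rp | rq)* = 10 ε-transitions
  (rp | rq)*q = 11 ε-transitions
  ((rp | rq)*q)* = 15 ε-transitions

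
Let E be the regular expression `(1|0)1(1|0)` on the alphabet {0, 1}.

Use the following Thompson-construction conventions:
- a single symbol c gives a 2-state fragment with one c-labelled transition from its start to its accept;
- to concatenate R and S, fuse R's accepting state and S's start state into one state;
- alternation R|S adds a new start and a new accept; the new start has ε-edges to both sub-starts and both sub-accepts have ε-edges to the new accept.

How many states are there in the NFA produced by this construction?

Building bottom-up:
Each of the 5 symbol leaves contributes a 2-state fragment.
  1|0 → 6 states
  1|0 → 6 states
  (1|0)1(1|0) → 12 states

12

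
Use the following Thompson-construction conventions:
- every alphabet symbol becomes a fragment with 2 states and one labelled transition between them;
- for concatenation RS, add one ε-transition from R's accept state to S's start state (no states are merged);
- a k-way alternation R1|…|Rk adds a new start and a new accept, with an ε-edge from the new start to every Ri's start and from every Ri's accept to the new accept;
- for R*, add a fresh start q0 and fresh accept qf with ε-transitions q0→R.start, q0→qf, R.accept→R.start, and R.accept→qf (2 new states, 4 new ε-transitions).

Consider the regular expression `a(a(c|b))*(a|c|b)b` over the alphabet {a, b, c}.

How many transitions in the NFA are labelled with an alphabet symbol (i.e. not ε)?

8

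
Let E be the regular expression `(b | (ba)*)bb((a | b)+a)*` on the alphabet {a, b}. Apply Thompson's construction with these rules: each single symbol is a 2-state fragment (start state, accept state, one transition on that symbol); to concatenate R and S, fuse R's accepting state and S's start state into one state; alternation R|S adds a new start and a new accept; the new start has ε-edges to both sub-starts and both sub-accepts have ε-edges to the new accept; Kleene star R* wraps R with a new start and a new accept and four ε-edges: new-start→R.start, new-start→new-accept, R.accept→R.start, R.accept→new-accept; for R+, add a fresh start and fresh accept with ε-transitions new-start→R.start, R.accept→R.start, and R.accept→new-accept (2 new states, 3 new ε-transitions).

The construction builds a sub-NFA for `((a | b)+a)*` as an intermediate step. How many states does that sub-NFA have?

Fragment for `((a | b)+a)*`:
Each of the 3 symbol leaves contributes a 2-state fragment.
  a | b : 6 states
  (a | b)+ : 8 states
  (a | b)+a : 9 states
  ((a | b)+a)* : 11 states

11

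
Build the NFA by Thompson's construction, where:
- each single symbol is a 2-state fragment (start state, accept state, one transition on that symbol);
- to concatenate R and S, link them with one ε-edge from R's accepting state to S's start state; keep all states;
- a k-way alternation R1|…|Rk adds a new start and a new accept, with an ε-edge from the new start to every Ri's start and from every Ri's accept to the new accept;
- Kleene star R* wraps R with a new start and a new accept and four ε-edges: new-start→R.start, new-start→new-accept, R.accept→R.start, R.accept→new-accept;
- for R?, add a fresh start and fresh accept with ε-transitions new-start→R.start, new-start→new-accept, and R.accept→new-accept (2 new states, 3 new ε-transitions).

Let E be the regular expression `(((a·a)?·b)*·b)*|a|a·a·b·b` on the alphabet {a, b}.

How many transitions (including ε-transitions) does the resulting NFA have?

Bottom-up over the parse tree:
Each of the 9 symbol leaves contributes 1 transition (1 symbol, 0 ε).
  a·a : 3 transitions (2 symbol, 1 ε)
  (a·a)? : 6 transitions (2 symbol, 4 ε)
  (a·a)?·b : 8 transitions (3 symbol, 5 ε)
  ((a·a)?·b)* : 12 transitions (3 symbol, 9 ε)
  ((a·a)?·b)*·b : 14 transitions (4 symbol, 10 ε)
  (((a·a)?·b)*·b)* : 18 transitions (4 symbol, 14 ε)
  a·a·b·b : 7 transitions (4 symbol, 3 ε)
  (((a·a)?·b)*·b)*|a|a·a·b·b : 32 transitions (9 symbol, 23 ε)

32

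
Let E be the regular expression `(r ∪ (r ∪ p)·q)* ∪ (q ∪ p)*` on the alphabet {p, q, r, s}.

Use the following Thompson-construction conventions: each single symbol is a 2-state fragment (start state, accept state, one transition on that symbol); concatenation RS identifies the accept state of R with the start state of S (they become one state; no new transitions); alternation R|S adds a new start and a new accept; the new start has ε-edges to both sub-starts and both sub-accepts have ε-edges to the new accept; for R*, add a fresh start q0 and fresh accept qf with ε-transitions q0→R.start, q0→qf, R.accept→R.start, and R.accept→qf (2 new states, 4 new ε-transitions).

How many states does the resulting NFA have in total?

Bottom-up over the parse tree:
Each of the 6 symbol leaves contributes a 2-state fragment.
  r ∪ p : 6 states
  (r ∪ p)·q : 7 states
  r ∪ (r ∪ p)·q : 11 states
  (r ∪ (r ∪ p)·q)* : 13 states
  q ∪ p : 6 states
  (q ∪ p)* : 8 states
  (r ∪ (r ∪ p)·q)* ∪ (q ∪ p)* : 23 states

23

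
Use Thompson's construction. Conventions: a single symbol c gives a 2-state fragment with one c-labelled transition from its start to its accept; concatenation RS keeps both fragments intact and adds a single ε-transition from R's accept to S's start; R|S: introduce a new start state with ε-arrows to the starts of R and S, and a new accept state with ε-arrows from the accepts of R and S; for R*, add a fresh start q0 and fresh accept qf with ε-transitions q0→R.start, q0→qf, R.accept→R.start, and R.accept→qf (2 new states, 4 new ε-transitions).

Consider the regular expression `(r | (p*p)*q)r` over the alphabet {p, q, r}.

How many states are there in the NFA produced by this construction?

16

Per subexpression:
Each of the 5 symbol leaves contributes a 2-state fragment.
  p* — 4 states
  p*p — 6 states
  (p*p)* — 8 states
  (p*p)*q — 10 states
  r | (p*p)*q — 14 states
  (r | (p*p)*q)r — 16 states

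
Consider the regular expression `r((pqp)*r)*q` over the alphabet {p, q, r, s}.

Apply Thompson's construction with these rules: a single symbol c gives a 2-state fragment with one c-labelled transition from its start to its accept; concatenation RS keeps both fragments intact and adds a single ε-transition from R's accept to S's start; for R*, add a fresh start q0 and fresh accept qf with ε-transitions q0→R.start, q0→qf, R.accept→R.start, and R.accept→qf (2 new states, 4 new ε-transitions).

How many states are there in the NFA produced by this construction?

16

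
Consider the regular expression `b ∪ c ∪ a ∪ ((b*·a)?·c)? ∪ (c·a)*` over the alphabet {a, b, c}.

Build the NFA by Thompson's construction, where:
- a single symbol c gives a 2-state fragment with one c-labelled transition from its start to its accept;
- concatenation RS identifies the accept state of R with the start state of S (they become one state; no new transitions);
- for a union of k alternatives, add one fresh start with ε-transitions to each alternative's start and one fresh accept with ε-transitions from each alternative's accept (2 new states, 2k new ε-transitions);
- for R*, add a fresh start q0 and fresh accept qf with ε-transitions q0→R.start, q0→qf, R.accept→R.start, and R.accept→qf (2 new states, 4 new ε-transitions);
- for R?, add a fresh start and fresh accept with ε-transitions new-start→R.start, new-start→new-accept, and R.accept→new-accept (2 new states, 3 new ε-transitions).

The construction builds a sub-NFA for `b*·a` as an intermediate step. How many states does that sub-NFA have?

5

Fragment for `b*·a`:
Each of the 2 symbol leaves contributes a 2-state fragment.
  b* : 4 states
  b*·a : 5 states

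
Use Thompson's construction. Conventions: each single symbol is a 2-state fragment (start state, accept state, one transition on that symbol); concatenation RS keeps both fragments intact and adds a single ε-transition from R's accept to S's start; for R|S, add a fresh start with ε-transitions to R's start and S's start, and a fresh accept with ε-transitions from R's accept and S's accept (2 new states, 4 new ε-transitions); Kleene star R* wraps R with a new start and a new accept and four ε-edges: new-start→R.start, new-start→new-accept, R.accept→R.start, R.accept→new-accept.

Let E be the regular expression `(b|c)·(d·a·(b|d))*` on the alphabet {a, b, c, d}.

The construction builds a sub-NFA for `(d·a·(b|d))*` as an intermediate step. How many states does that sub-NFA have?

12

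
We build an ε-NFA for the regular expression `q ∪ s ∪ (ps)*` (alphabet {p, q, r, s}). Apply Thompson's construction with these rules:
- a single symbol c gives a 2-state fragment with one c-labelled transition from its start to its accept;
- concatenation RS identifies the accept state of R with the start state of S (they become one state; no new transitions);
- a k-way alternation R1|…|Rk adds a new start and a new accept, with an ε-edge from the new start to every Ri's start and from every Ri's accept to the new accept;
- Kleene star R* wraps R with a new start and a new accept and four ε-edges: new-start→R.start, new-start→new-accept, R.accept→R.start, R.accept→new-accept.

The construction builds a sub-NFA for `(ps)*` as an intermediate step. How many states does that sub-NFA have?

5

Fragment for `(ps)*`:
Each of the 2 symbol leaves contributes a 2-state fragment.
  ps → 3 states
  (ps)* → 5 states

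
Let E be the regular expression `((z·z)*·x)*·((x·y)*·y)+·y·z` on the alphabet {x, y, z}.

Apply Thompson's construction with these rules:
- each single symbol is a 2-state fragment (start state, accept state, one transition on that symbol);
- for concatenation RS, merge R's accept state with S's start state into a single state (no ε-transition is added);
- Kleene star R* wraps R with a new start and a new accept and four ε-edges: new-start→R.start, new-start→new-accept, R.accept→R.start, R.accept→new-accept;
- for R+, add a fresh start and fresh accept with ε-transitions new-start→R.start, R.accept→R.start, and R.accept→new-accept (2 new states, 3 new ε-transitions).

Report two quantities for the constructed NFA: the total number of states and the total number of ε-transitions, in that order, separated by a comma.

17, 15

By structural recursion:
Each of the 8 symbol leaves contributes 2 states and 0 ε-transitions.
  z·z → 3 states, 0 ε-transitions
  (z·z)* → 5 states, 4 ε-transitions
  (z·z)*·x → 6 states, 4 ε-transitions
  ((z·z)*·x)* → 8 states, 8 ε-transitions
  x·y → 3 states, 0 ε-transitions
  (x·y)* → 5 states, 4 ε-transitions
  (x·y)*·y → 6 states, 4 ε-transitions
  ((x·y)*·y)+ → 8 states, 7 ε-transitions
  ((z·z)*·x)*·((x·y)*·y)+·y·z → 17 states, 15 ε-transitions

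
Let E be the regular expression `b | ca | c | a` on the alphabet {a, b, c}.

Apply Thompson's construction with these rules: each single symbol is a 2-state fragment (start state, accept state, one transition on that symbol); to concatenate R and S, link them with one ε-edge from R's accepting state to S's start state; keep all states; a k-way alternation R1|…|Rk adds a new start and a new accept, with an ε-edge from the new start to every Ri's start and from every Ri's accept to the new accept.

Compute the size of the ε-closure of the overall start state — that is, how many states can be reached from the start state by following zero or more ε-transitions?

Let C(F) = |ε-closure(F.start)| within fragment F, and note whether F accepts ε. Symbol fragments have C = 1 and do not accept ε. Then:
  ca → same as the first factor's closure: C = 1
  b | ca | c | a → C = 1 + 1 + 1 + 1 + 1 = 5 (the new accept is not ε-reachable since no branch accepts ε)

5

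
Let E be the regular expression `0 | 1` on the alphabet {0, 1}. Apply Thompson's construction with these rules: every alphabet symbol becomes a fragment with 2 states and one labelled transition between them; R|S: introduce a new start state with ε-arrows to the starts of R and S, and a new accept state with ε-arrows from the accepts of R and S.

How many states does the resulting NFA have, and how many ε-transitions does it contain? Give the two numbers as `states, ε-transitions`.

6, 4

By structural recursion:
Each of the 2 symbol leaves contributes 2 states and 0 ε-transitions.
  0 | 1 — 6 states, 4 ε-transitions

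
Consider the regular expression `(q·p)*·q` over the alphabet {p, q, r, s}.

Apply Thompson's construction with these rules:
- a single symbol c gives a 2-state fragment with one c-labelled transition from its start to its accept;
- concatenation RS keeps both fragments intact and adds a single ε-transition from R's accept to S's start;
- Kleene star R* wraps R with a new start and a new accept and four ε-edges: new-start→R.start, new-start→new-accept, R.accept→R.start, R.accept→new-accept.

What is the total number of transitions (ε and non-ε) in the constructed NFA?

Building bottom-up:
Each of the 3 symbol leaves contributes 1 transition (1 symbol, 0 ε).
  q·p — 3 transitions (2 symbol, 1 ε)
  (q·p)* — 7 transitions (2 symbol, 5 ε)
  (q·p)*·q — 9 transitions (3 symbol, 6 ε)

9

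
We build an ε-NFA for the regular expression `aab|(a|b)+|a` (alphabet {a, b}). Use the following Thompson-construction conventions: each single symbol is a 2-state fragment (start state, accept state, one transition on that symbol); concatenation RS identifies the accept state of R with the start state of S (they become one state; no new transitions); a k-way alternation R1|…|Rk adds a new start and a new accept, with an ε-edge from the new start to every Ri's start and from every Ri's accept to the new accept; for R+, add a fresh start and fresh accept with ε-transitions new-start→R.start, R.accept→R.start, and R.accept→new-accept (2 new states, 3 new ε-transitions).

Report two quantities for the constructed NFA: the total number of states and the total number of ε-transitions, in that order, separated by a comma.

16, 13

Building bottom-up:
Each of the 6 symbol leaves contributes 2 states and 0 ε-transitions.
  aab = 4 states, 0 ε-transitions
  a|b = 6 states, 4 ε-transitions
  (a|b)+ = 8 states, 7 ε-transitions
  aab|(a|b)+|a = 16 states, 13 ε-transitions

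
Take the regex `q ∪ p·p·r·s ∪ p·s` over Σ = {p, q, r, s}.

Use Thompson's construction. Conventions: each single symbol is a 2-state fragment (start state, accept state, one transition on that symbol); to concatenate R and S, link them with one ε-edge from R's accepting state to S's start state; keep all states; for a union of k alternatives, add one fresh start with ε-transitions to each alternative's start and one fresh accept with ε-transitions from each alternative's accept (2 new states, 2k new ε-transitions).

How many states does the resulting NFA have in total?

16

Building bottom-up:
Each of the 7 symbol leaves contributes a 2-state fragment.
  p·p·r·s = 8 states
  p·s = 4 states
  q ∪ p·p·r·s ∪ p·s = 16 states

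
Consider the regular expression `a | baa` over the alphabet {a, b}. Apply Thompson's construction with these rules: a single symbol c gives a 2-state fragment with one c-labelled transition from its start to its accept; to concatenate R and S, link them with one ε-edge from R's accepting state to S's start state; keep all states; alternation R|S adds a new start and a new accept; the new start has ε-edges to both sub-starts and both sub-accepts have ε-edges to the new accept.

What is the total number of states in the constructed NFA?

Building bottom-up:
Each of the 4 symbol leaves contributes a 2-state fragment.
  baa → 6 states
  a | baa → 10 states

10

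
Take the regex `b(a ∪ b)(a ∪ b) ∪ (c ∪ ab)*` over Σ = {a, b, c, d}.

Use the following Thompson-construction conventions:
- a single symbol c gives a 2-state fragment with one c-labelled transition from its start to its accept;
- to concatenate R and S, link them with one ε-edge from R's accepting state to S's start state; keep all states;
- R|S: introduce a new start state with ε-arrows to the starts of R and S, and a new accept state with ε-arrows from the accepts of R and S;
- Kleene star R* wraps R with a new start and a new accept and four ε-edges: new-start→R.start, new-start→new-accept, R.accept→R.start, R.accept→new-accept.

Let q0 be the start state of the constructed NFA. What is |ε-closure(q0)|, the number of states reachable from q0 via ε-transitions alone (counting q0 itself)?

8

Compute the ε-closure size of each fragment's start state recursively; a symbol fragment's start has no outgoing ε-edge, so its closure is just itself (size 1).
  a ∪ b → new start ε-reaches every alternative's start; none of them accept ε, so the new accept is not reached: |closure| = 1 + 1 + 1 = 3
  a ∪ b → |closure| = 1 + 1 + 1 = 3 (the new accept is not ε-reachable since no branch accepts ε)
  b(a ∪ b)(a ∪ b) → same as the first factor's closure: |closure| = 1
  ab → same as the first factor's closure: |closure| = 1
  c ∪ ab → new start ε-reaches every alternative's start; none of them accept ε, so the new accept is not reached: |closure| = 1 + 1 + 1 = 3
  (c ∪ ab)* → |closure| = 1 (new start) + 3 (body) + 1 (new accept) = 5
  b(a ∪ b)(a ∪ b) ∪ (c ∪ ab)* → |closure| = 1 (new start) + (1 + 5) + 1 (new accept, since some branch ε-reaches its own accept) = 8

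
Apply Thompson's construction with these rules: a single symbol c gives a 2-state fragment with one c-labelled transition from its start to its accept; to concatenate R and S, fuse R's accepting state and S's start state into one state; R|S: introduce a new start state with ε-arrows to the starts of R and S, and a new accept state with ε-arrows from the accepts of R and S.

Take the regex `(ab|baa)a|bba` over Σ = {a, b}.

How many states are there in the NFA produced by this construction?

16

Per subexpression:
Each of the 9 symbol leaves contributes a 2-state fragment.
  ab = 3 states
  baa = 4 states
  ab|baa = 9 states
  (ab|baa)a = 10 states
  bba = 4 states
  (ab|baa)a|bba = 16 states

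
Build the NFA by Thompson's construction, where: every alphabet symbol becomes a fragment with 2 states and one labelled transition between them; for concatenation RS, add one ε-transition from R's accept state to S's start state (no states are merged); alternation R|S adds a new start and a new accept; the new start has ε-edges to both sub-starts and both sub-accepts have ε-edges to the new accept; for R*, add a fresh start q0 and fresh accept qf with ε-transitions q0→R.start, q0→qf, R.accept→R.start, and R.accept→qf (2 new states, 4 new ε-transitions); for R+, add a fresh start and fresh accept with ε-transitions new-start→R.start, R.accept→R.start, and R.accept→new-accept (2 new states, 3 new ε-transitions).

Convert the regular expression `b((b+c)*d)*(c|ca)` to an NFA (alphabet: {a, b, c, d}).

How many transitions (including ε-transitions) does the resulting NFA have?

Recursing over subexpressions:
Each of the 7 symbol leaves contributes 1 transition (1 symbol, 0 ε).
  b+ → 4 transitions (1 symbol, 3 ε)
  b+c → 6 transitions (2 symbol, 4 ε)
  (b+c)* → 10 transitions (2 symbol, 8 ε)
  (b+c)*d → 12 transitions (3 symbol, 9 ε)
  ((b+c)*d)* → 16 transitions (3 symbol, 13 ε)
  ca → 3 transitions (2 symbol, 1 ε)
  c|ca → 8 transitions (3 symbol, 5 ε)
  b((b+c)*d)*(c|ca) → 27 transitions (7 symbol, 20 ε)

27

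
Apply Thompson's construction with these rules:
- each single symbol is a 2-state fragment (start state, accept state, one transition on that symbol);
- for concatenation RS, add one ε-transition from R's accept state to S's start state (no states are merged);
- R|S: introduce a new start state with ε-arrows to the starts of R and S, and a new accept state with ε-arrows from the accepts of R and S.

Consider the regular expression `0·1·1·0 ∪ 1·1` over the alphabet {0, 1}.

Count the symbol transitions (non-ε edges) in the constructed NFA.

6

Bottom-up over the parse tree:
Each of the 6 symbol leaves contributes exactly 1 symbol transition.
  0·1·1·0 — 4 symbol transitions
  1·1 — 2 symbol transitions
  0·1·1·0 ∪ 1·1 — 6 symbol transitions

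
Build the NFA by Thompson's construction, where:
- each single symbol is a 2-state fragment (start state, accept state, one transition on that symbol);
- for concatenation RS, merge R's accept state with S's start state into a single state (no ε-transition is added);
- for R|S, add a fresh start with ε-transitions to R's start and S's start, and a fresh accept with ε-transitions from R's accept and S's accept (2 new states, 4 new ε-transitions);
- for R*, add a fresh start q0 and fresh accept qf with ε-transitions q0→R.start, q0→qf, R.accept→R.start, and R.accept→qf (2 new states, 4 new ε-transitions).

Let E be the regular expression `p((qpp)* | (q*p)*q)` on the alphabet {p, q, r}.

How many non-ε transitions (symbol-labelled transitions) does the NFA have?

Bottom-up over the parse tree:
Each of the 7 symbol leaves contributes exactly 1 symbol transition.
  qpp : 3 symbol transitions
  (qpp)* : 3 symbol transitions
  q* : 1 symbol transition
  q*p : 2 symbol transitions
  (q*p)* : 2 symbol transitions
  (q*p)*q : 3 symbol transitions
  (qpp)* | (q*p)*q : 6 symbol transitions
  p((qpp)* | (q*p)*q) : 7 symbol transitions

7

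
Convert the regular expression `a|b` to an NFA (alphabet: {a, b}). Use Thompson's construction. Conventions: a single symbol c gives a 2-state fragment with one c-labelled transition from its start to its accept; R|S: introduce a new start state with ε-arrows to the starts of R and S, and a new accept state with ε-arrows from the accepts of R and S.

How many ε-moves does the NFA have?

Per subexpression:
Each of the 2 symbol leaves contributes 0 ε-transitions.
  a|b → 4 ε-transitions

4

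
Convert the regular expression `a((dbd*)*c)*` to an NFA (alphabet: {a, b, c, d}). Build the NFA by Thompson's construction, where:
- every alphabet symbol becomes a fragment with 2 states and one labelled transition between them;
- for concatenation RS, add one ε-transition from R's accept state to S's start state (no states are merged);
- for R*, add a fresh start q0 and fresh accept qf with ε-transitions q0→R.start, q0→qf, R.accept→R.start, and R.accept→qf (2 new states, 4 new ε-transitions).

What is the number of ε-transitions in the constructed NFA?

16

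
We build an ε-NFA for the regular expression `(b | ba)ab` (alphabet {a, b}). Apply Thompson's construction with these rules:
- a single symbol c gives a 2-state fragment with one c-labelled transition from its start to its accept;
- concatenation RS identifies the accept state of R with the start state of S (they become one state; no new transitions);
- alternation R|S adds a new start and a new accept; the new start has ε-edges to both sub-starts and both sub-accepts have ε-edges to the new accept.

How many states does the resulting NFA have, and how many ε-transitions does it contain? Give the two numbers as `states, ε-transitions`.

9, 4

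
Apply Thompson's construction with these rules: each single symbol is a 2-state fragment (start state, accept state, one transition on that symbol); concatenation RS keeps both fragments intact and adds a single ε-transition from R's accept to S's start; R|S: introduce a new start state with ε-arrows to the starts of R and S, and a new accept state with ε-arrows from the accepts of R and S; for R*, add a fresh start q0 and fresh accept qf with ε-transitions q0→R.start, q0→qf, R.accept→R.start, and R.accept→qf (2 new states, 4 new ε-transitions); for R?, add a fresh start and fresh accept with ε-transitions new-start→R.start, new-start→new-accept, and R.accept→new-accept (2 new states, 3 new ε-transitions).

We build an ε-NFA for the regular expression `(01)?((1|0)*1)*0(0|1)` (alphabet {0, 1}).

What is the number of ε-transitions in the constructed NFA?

24

Per subexpression:
Each of the 8 symbol leaves contributes 0 ε-transitions.
  01 = 1 ε-transition
  (01)? = 4 ε-transitions
  1|0 = 4 ε-transitions
  (1|0)* = 8 ε-transitions
  (1|0)*1 = 9 ε-transitions
  ((1|0)*1)* = 13 ε-transitions
  0|1 = 4 ε-transitions
  (01)?((1|0)*1)*0(0|1) = 24 ε-transitions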